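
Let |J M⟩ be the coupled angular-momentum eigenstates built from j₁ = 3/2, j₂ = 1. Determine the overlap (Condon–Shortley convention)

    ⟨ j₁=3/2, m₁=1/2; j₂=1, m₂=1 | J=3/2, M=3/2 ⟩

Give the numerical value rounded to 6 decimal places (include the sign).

√[4·1!2!1!/5! · 2!1!2!0!3!0!] = √(8/5)
  +(−1)^1/∏(1,0,0,1,2,0)! = -1/2  (running -1/2)
⟨..|..⟩ = √(8/5)·(-1/2) = -0.632456

−√(2/5) = -0.632456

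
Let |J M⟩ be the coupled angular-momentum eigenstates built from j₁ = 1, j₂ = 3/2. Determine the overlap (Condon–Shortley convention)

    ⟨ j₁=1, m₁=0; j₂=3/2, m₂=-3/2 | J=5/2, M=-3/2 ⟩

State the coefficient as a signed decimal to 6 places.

√[6·0!2!3!/6! · 1!1!0!3!1!4!] = √(72/5)
  +(−1)^0/∏(0,0,1,0,1,3)! = 1/6  (running 1/6)
⟨..|..⟩ = √(72/5)·(1/6) = +0.632456

+0.632456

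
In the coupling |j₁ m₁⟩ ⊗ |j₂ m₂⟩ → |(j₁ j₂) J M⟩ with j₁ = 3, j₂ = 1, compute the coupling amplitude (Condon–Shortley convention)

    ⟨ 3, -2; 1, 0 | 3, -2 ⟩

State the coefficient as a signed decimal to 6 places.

√[7·1!5!1!/8! · 1!5!1!1!1!5!] = √(300)
  +(−1)^0/∏(0,1,5,1,0,0)! = 1/120  (running 1/120)
  +(−1)^1/∏(1,0,4,0,1,1)! = -1/24  (running -1/30)
⟨..|..⟩ = √(300)·(-1/30) = -0.577350

-0.577350  (= −√(1/3))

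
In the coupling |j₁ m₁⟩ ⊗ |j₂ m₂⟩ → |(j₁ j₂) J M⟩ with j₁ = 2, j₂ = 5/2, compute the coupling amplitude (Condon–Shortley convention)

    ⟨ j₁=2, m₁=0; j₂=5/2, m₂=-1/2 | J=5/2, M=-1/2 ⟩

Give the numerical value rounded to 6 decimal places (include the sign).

j₁+j₂−J=2  J+j₁−j₂=2  J−j₁+j₂=3  j₁+j₂+J+1=8
(j₁±m₁, j₂±m₂, J±M) = (2,2,2,3,2,3)
P² = 72/35
sum k=0..2:
  [0] +1/8 = 1/8
  [1] −1/2 = -1/2
  [2] +1/24 = 1/24
S = -1/3
C² = P²·S² = 8/35 ; C = -0.478091

−√(8/35) ≈ -0.478091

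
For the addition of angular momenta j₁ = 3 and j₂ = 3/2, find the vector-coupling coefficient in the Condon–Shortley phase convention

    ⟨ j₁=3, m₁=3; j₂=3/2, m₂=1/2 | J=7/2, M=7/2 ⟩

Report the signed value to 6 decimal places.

j₁+j₂−J=1  J+j₁−j₂=5  J−j₁+j₂=2  j₁+j₂+J+1=9
(j₁±m₁, j₂±m₂, J±M) = (6,0,2,1,7,0)
P² = 38400
sum k=0..0:
  [0] +1/240 = 1/240
S = 1/240
C² = P²·S² = 2/3 ; C = +0.816497

+√(2/3) = +0.816497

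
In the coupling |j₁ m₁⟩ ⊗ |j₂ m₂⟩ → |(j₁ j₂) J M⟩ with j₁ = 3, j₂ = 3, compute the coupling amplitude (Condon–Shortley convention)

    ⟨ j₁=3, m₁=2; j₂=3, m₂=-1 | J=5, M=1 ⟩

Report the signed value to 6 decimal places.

√[11·1!5!5!/12! · 5!1!2!4!6!4!] = √(230400/7)
  +(−1)^0/∏(0,1,1,2,4,3)! = 1/288  (running 1/288)
  +(−1)^1/∏(1,0,0,1,5,4)! = -1/2880  (running 1/320)
⟨..|..⟩ = √(230400/7)·(1/320) = +0.566947

+0.566947  (= +√(9/28))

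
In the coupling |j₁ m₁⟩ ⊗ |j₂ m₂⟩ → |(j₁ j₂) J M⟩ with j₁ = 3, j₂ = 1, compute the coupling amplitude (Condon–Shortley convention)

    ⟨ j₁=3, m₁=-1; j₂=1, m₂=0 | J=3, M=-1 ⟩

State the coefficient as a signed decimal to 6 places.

−√(1/12) ≈ -0.288675

j₁+j₂−J=1  J+j₁−j₂=5  J−j₁+j₂=1  j₁+j₂+J+1=8
(j₁±m₁, j₂±m₂, J±M) = (2,4,1,1,2,4)
P² = 48
sum k=0..1:
  [0] +1/24 = 1/24
  [1] −1/12 = -1/12
S = -1/24
C² = P²·S² = 1/12 ; C = -0.288675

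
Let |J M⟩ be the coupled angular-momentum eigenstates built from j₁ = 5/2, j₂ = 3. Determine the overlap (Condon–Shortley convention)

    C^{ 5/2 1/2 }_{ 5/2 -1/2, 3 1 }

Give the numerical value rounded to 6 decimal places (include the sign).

j₁+j₂−J=3  J+j₁−j₂=2  J−j₁+j₂=3  j₁+j₂+J+1=9
(j₁±m₁, j₂±m₂, J±M) = (2,3,4,2,3,2)
P² = 288/35
sum k=1..3:
  [1] −1/24 = -1/24
  [2] +1/4 = 1/4
  [3] −1/24 = -1/24
S = 1/6
C² = P²·S² = 8/35 ; C = +0.478091

+√(8/35) = +0.478091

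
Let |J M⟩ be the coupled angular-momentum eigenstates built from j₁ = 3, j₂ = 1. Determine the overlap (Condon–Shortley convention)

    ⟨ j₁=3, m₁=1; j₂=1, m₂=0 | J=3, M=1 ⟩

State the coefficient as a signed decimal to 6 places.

+√(1/12) ≈ +0.288675

triangle: 1!*5!*1!/8! = 120/40320
(j±m)!: 4!*2!*1!*1!*4!*2! = 2304
prefactor² = (2J+1)*Δ*N² = 48
  k=0: +1/(0!*1!*2!*1!*3!*0!) = 1/12
  k=1: −1/(1!*0!*1!*0!*4!*1!) = -1/24
Σ = 1/24  ⇒  CG² = 48*1/24² = 1/12
CG = +√(1/12) = +0.288675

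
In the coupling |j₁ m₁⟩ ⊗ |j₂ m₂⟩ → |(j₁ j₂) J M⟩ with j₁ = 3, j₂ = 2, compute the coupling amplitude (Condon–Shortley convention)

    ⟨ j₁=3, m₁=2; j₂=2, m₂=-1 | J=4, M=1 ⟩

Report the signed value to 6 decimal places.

√[9·1!5!3!/10! · 5!1!1!3!5!3!] = √(6480/7)
  +(−1)^0/∏(0,1,1,1,4,2)! = 1/48  (running 1/48)
  +(−1)^1/∏(1,0,0,0,5,3)! = -1/720  (running 7/360)
⟨..|..⟩ = √(6480/7)·(7/360) = +0.591608

+√(7/20) = +0.591608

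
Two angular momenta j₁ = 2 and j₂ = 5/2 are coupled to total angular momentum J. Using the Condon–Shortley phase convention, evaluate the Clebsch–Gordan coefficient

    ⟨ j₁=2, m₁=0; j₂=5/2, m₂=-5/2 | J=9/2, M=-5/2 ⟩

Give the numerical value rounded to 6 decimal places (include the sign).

√[10·0!4!5!/10! · 2!2!0!5!2!7!] = √(38400)
  +(−1)^0/∏(0,0,2,0,2,5)! = 1/480  (running 1/480)
⟨..|..⟩ = √(38400)·(1/480) = +0.408248

+0.408248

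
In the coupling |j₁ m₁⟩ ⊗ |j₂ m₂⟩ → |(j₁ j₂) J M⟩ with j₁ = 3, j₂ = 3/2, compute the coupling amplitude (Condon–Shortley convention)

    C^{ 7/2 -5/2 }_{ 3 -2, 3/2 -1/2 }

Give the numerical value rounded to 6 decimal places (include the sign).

-0.377964  (= −√(1/7))

triangle: 1!*5!*2!/9! = 240/362880
(j±m)!: 1!*5!*1!*2!*1!*6! = 172800
prefactor² = (2J+1)*Δ*N² = 6400/7
  k=0: +1/(0!*1!*5!*1!*0!*1!) = 1/120
  k=1: −1/(1!*0!*4!*0!*1!*2!) = -1/48
Σ = -1/80  ⇒  CG² = 6400/7*(-1/80)² = 1/7
CG = −√(1/7) = -0.377964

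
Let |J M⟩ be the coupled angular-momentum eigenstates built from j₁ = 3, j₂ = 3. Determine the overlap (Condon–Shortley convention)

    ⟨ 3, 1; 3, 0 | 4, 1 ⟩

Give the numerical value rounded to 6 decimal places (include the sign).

√[9·2!4!4!/11! · 4!2!3!3!5!3!] = √(124416/385)
  +(−1)^0/∏(0,2,2,3,2,1)! = 1/48  (running 1/48)
  +(−1)^1/∏(1,1,1,2,3,2)! = -1/24  (running -1/48)
  +(−1)^2/∏(2,0,0,1,4,3)! = 1/288  (running -5/288)
⟨..|..⟩ = √(124416/385)·(-5/288) = -0.312094

−√(15/154) = -0.312094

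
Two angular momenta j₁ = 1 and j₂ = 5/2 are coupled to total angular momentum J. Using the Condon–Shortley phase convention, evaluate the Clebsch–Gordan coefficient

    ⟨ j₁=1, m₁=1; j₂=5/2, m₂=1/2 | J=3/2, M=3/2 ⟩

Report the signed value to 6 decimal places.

j₁+j₂−J=2  J+j₁−j₂=0  J−j₁+j₂=3  j₁+j₂+J+1=6
(j₁±m₁, j₂±m₂, J±M) = (2,0,3,2,3,0)
P² = 48/5
sum k=0..0:
  [0] +1/12 = 1/12
S = 1/12
C² = P²·S² = 1/15 ; C = +0.258199

+√(1/15) = +0.258199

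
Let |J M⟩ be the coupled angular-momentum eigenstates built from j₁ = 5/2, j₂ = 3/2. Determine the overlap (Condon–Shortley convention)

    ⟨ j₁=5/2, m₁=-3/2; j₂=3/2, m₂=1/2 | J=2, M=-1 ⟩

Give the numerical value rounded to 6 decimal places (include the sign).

+√(1/42) ≈ +0.154303

triangle: 2!·3!·1!/7! = 12/5040
(j±m)!: 1!·4!·2!·1!·1!·3! = 288
prefactor² = (2J+1)·Δ·N² = 24/7
  k=1: −1/(1!·1!·3!·1!·0!·0!) = -1/6
  k=2: +1/(2!·0!·2!·0!·1!·1!) = 1/4
Σ = 1/12  ⇒  CG² = 24/7·1/12² = 1/42
CG = +√(1/42) = +0.154303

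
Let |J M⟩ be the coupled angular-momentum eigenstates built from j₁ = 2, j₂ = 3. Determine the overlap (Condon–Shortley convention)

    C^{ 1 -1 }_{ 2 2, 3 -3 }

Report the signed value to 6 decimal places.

triangle: 4!·0!·2!/7! = 48/5040
(j±m)!: 4!·0!·0!·6!·0!·2! = 34560
prefactor² = (2J+1)·Δ·N² = 6912/7
  k=0: +1/(0!·4!·0!·0!·0!·2!) = 1/48
Σ = 1/48  ⇒  CG² = 6912/7·1/48² = 3/7
CG = +√(3/7) = +0.654654

+0.654654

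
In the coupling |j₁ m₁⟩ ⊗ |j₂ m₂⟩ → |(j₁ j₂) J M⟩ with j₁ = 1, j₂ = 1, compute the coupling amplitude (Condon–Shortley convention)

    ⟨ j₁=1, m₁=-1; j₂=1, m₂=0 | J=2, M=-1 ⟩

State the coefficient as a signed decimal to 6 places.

+0.707107  (= +√(1/2))

√[5·0!2!2!/5! · 0!2!1!1!1!3!] = √(2)
  +(−1)^0/∏(0,0,2,1,0,1)! = 1/2  (running 1/2)
⟨..|..⟩ = √(2)·(1/2) = +0.707107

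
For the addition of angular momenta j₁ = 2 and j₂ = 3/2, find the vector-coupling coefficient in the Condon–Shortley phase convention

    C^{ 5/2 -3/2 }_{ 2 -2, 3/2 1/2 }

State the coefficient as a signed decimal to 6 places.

−√(16/35) = -0.676123

√[6·1!3!2!/7! · 0!4!2!1!1!4!] = √(576/35)
  +(−1)^1/∏(1,0,3,1,0,1)! = -1/6  (running -1/6)
⟨..|..⟩ = √(576/35)·(-1/6) = -0.676123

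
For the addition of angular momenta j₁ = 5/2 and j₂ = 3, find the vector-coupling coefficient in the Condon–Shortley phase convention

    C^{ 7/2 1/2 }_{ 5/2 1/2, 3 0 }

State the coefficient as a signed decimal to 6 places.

j₁+j₂−J=2  J+j₁−j₂=3  J−j₁+j₂=4  j₁+j₂+J+1=10
(j₁±m₁, j₂±m₂, J±M) = (3,2,3,3,4,3)
P² = 6912/175
sum k=0..2:
  [0] +1/24 = 1/24
  [1] −1/8 = -1/8
  [2] +1/72 = 1/72
S = -5/72
C² = P²·S² = 4/21 ; C = -0.436436

−√(4/21) = -0.436436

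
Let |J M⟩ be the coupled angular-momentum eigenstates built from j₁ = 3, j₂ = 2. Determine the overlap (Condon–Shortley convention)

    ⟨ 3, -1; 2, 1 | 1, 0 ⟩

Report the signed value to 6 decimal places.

−√(8/35) ≈ -0.478091

j₁+j₂−J=4  J+j₁−j₂=2  J−j₁+j₂=0  j₁+j₂+J+1=7
(j₁±m₁, j₂±m₂, J±M) = (2,4,3,1,1,1)
P² = 288/35
sum k=3..3:
  [3] −1/6 = -1/6
S = -1/6
C² = P²·S² = 8/35 ; C = -0.478091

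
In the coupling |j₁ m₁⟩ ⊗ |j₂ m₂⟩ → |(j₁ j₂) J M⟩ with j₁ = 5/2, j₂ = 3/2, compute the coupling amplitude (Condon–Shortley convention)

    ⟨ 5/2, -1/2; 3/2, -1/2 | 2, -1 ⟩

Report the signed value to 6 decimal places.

triangle: 2!*3!*1!/7! = 12/5040
(j±m)!: 2!*3!*1!*2!*1!*3! = 144
prefactor² = (2J+1)*Δ*N² = 12/7
  k=0: +1/(0!*2!*3!*1!*0!*0!) = 1/12
  k=1: −1/(1!*1!*2!*0!*1!*1!) = -1/2
Σ = -5/12  ⇒  CG² = 12/7*(-5/12)² = 25/84
CG = −√(25/84) = -0.545545

−√(25/84) = -0.545545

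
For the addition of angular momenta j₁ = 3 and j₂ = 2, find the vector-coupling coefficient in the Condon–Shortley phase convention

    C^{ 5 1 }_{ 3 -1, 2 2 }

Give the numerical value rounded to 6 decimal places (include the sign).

triangle: 0!·6!·4!/11! = 17280/39916800
(j±m)!: 2!·4!·4!·0!·6!·4! = 19906560
prefactor² = (2J+1)·Δ·N² = 663552/7
  k=0: +1/(0!·0!·4!·4!·2!·0!) = 1/1152
Σ = 1/1152  ⇒  CG² = 663552/7·1/1152² = 1/14
CG = +√(1/14) = +0.267261

+0.267261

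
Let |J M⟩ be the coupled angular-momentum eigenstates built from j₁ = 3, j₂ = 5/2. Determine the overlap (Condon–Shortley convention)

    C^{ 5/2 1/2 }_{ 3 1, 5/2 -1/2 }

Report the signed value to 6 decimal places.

-0.478091  (= −√(8/35))

j₁+j₂−J=3  J+j₁−j₂=3  J−j₁+j₂=2  j₁+j₂+J+1=9
(j₁±m₁, j₂±m₂, J±M) = (4,2,2,3,3,2)
P² = 288/35
sum k=0..2:
  [0] +1/24 = 1/24
  [1] −1/4 = -1/4
  [2] +1/24 = 1/24
S = -1/6
C² = P²·S² = 8/35 ; C = -0.478091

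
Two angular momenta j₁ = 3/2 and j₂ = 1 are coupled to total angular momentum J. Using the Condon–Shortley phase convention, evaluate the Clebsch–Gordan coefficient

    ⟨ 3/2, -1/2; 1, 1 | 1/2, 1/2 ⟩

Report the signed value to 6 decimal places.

+√(1/6) = +0.408248

j₁+j₂−J=2  J+j₁−j₂=1  J−j₁+j₂=0  j₁+j₂+J+1=4
(j₁±m₁, j₂±m₂, J±M) = (1,2,2,0,1,0)
P² = 2/3
sum k=2..2:
  [2] +1/2 = 1/2
S = 1/2
C² = P²·S² = 1/6 ; C = +0.408248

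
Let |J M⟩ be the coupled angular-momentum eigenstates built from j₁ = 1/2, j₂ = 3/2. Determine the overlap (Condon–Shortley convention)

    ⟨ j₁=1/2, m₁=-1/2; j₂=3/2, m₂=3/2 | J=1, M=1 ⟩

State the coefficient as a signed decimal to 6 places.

−√(3/4) ≈ -0.866025

j₁+j₂−J=1  J+j₁−j₂=0  J−j₁+j₂=2  j₁+j₂+J+1=4
(j₁±m₁, j₂±m₂, J±M) = (0,1,3,0,2,0)
P² = 3
sum k=1..1:
  [1] −1/2 = -1/2
S = -1/2
C² = P²·S² = 3/4 ; C = -0.866025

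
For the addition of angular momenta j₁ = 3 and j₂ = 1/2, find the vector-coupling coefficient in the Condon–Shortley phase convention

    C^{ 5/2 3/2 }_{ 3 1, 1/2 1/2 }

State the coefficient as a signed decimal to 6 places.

-0.534522  (= −√(2/7))

√[6·1!5!0!/7! · 4!2!1!0!4!1!] = √(1152/7)
  +(−1)^1/∏(1,0,1,0,4,0)! = -1/24  (running -1/24)
⟨..|..⟩ = √(1152/7)·(-1/24) = -0.534522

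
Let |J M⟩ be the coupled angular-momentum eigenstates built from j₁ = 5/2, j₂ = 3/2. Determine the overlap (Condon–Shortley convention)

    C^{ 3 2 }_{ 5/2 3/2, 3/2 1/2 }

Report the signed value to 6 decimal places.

√[7·1!4!2!/8! · 4!1!2!1!5!1!] = √(48)
  +(−1)^0/∏(0,1,1,2,3,0)! = 1/12  (running 1/12)
  +(−1)^1/∏(1,0,0,1,4,1)! = -1/24  (running 1/24)
⟨..|..⟩ = √(48)·(1/24) = +0.288675

+0.288675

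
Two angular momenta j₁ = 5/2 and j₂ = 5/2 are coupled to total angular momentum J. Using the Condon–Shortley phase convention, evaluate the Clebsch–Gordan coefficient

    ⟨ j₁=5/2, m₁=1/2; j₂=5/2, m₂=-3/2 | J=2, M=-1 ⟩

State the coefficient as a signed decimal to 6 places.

√[5·3!2!2!/8! · 3!2!1!4!1!3!] = √(36/7)
  +(−1)^0/∏(0,3,2,1,0,1)! = 1/12  (running 1/12)
  +(−1)^1/∏(1,2,1,0,1,2)! = -1/4  (running -1/6)
⟨..|..⟩ = √(36/7)·(-1/6) = -0.377964

−√(1/7) = -0.377964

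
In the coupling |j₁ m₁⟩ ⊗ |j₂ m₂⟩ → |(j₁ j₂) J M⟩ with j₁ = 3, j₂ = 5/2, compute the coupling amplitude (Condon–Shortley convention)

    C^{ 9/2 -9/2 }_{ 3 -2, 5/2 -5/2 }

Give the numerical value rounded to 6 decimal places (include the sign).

triangle: 1!·5!·4!/11! = 2880/39916800
(j±m)!: 1!·5!·0!·5!·0!·9! = 5225472000
prefactor² = (2J+1)·Δ·N² = 41472000/11
  k=0: +1/(0!·1!·5!·0!·0!·4!) = 1/2880
Σ = 1/2880  ⇒  CG² = 41472000/11·1/2880² = 5/11
CG = +√(5/11) = +0.674200

+0.674200  (= +√(5/11))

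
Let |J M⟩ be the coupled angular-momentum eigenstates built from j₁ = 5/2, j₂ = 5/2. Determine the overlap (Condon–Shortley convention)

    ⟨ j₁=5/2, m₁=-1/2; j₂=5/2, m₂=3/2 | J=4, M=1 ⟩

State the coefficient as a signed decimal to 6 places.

√[9·1!4!4!/10! · 2!3!4!1!5!3!] = √(10368/35)
  +(−1)^0/∏(0,1,3,4,1,0)! = 1/144  (running 1/144)
  +(−1)^1/∏(1,0,2,3,2,1)! = -1/24  (running -5/144)
⟨..|..⟩ = √(10368/35)·(-5/144) = -0.597614

−√(5/14) ≈ -0.597614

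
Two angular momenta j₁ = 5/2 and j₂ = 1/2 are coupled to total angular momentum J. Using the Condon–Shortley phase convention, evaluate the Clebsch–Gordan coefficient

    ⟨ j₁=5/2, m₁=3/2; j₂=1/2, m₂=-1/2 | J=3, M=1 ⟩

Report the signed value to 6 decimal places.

√[7·0!5!1!/7! · 4!1!0!1!4!2!] = √(192)
  +(−1)^0/∏(0,0,1,0,4,1)! = 1/24  (running 1/24)
⟨..|..⟩ = √(192)·(1/24) = +0.577350

+0.577350  (= +√(1/3))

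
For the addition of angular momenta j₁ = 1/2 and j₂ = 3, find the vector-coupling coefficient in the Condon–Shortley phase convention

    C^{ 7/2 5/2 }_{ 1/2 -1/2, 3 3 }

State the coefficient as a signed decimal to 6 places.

+0.377964  (= +√(1/7))

√[8·0!1!6!/8! · 0!1!6!0!6!1!] = √(518400/7)
  +(−1)^0/∏(0,0,1,6,0,0)! = 1/720  (running 1/720)
⟨..|..⟩ = √(518400/7)·(1/720) = +0.377964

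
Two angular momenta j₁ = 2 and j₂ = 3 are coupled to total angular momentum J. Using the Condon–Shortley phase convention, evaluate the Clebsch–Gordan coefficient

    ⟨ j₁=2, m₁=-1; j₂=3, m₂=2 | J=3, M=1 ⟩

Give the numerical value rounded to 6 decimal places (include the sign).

j₁+j₂−J=2  J+j₁−j₂=2  J−j₁+j₂=4  j₁+j₂+J+1=9
(j₁±m₁, j₂±m₂, J±M) = (1,3,5,1,4,2)
P² = 64
sum k=1..2:
  [1] −1/48 = -1/48
  [2] +1/12 = 1/12
S = 1/16
C² = P²·S² = 1/4 ; C = +0.500000

+0.500000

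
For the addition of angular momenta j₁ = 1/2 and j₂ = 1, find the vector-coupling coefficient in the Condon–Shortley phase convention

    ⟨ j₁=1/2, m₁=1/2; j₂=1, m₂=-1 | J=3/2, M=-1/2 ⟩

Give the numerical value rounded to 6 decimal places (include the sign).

j₁+j₂−J=0  J+j₁−j₂=1  J−j₁+j₂=2  j₁+j₂+J+1=4
(j₁±m₁, j₂±m₂, J±M) = (1,0,0,2,1,2)
P² = 4/3
sum k=0..0:
  [0] +1/2 = 1/2
S = 1/2
C² = P²·S² = 1/3 ; C = +0.577350

+0.577350  (= +√(1/3))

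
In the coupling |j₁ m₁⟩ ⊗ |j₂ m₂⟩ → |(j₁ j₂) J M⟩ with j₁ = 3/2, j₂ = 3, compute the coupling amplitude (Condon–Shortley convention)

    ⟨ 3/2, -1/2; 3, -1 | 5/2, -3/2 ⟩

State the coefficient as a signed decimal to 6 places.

−√(7/20) ≈ -0.591608

√[6·2!1!4!/8! · 1!2!2!4!1!4!] = √(576/35)
  +(−1)^1/∏(1,1,1,1,0,3)! = -1/6  (running -1/6)
  +(−1)^2/∏(2,0,0,0,1,4)! = 1/48  (running -7/48)
⟨..|..⟩ = √(576/35)·(-7/48) = -0.591608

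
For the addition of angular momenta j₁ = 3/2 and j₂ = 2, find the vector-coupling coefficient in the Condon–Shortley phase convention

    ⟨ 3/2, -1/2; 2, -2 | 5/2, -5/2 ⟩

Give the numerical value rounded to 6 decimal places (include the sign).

triangle: 1!×2!×3!/7! = 12/5040
(j±m)!: 1!×2!×0!×4!×0!×5! = 5760
prefactor² = (2J+1)×Δ×N² = 576/7
  k=0: +1/(0!×1!×2!×0!×0!×3!) = 1/12
Σ = 1/12  ⇒  CG² = 576/7×1/12² = 4/7
CG = +√(4/7) = +0.755929

+√(4/7) ≈ +0.755929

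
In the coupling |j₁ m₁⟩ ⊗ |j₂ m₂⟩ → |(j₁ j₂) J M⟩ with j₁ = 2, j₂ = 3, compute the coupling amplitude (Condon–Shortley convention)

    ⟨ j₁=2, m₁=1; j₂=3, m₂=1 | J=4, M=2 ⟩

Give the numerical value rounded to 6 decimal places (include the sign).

j₁+j₂−J=1  J+j₁−j₂=3  J−j₁+j₂=5  j₁+j₂+J+1=10
(j₁±m₁, j₂±m₂, J±M) = (3,1,4,2,6,2)
P² = 5184/7
sum k=0..1:
  [0] +1/48 = 1/48
  [1] −1/72 = -1/72
S = 1/144
C² = P²·S² = 1/28 ; C = +0.188982

+√(1/28) = +0.188982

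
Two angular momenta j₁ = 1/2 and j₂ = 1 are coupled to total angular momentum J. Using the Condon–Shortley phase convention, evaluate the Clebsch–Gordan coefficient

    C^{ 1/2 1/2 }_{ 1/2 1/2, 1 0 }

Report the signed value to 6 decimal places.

+√(1/3) = +0.577350

√[2·1!0!1!/3! · 1!0!1!1!1!0!] = √(1/3)
  +(−1)^0/∏(0,1,0,1,0,0)! = 1  (running 1)
⟨..|..⟩ = √(1/3)·(1) = +0.577350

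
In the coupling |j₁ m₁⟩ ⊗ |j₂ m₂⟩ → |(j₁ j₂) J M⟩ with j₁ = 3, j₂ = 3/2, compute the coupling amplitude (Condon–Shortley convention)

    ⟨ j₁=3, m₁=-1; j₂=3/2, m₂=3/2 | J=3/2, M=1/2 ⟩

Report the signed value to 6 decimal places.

j₁+j₂−J=3  J+j₁−j₂=3  J−j₁+j₂=0  j₁+j₂+J+1=7
(j₁±m₁, j₂±m₂, J±M) = (2,4,3,0,2,1)
P² = 576/35
sum k=3..3:
  [3] −1/12 = -1/12
S = -1/12
C² = P²·S² = 4/35 ; C = -0.338062

-0.338062  (= −√(4/35))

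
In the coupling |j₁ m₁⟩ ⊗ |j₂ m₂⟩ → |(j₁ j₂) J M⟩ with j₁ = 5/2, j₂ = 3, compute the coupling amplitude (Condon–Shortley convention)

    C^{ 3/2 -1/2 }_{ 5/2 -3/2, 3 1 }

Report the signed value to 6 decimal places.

−√(7/30) ≈ -0.483046

√[4·4!1!2!/8! · 1!4!4!2!1!2!] = √(384/35)
  +(−1)^3/∏(3,1,1,1,0,1)! = -1/6  (running -1/6)
  +(−1)^4/∏(4,0,0,0,1,2)! = 1/48  (running -7/48)
⟨..|..⟩ = √(384/35)·(-7/48) = -0.483046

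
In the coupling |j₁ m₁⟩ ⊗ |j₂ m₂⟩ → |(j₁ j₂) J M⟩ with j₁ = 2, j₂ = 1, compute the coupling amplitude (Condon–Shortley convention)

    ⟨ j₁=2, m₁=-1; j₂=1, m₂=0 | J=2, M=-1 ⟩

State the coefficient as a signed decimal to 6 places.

−√(1/6) ≈ -0.408248

j₁+j₂−J=1  J+j₁−j₂=3  J−j₁+j₂=1  j₁+j₂+J+1=6
(j₁±m₁, j₂±m₂, J±M) = (1,3,1,1,1,3)
P² = 3/2
sum k=0..1:
  [0] +1/6 = 1/6
  [1] −1/2 = -1/2
S = -1/3
C² = P²·S² = 1/6 ; C = -0.408248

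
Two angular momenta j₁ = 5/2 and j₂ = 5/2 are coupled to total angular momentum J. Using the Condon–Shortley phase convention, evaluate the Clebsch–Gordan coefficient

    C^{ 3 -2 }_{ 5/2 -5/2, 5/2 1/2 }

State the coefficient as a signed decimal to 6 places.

√[7·2!3!3!/9! · 0!5!3!2!1!5!] = √(240)
  +(−1)^2/∏(2,0,3,1,0,2)! = 1/24  (running 1/24)
⟨..|..⟩ = √(240)·(1/24) = +0.645497

+√(5/12) ≈ +0.645497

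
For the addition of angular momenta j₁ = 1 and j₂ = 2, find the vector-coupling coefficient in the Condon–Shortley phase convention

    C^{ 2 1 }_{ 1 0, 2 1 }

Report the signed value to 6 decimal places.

j₁+j₂−J=1  J+j₁−j₂=1  J−j₁+j₂=3  j₁+j₂+J+1=6
(j₁±m₁, j₂±m₂, J±M) = (1,1,3,1,3,1)
P² = 3/2
sum k=0..1:
  [0] +1/6 = 1/6
  [1] −1/2 = -1/2
S = -1/3
C² = P²·S² = 1/6 ; C = -0.408248

−√(1/6) ≈ -0.408248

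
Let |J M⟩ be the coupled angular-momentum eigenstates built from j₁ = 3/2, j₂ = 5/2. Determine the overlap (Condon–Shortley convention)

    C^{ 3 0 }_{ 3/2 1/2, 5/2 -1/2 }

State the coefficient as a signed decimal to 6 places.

+√(1/5) ≈ +0.447214

j₁+j₂−J=1  J+j₁−j₂=2  J−j₁+j₂=4  j₁+j₂+J+1=8
(j₁±m₁, j₂±m₂, J±M) = (2,1,2,3,3,3)
P² = 36/5
sum k=0..1:
  [0] +1/4 = 1/4
  [1] −1/12 = -1/12
S = 1/6
C² = P²·S² = 1/5 ; C = +0.447214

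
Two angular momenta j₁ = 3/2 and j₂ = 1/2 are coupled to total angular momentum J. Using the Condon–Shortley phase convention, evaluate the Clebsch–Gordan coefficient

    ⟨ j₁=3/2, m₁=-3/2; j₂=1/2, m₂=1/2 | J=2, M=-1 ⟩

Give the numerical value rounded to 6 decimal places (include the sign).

+√(1/4) ≈ +0.500000

triangle: 0!×3!×1!/5! = 6/120
(j±m)!: 0!×3!×1!×0!×1!×3! = 36
prefactor² = (2J+1)×Δ×N² = 9
  k=0: +1/(0!×0!×3!×1!×0!×0!) = 1/6
Σ = 1/6  ⇒  CG² = 9×1/6² = 1/4
CG = +√(1/4) = +0.500000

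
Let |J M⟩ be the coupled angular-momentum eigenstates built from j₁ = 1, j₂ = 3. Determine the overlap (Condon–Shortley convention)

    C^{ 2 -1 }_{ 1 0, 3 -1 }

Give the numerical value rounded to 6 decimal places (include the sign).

√[5·2!0!4!/7! · 1!1!2!4!1!3!] = √(96/7)
  +(−1)^1/∏(1,1,0,1,0,3)! = -1/6  (running -1/6)
⟨..|..⟩ = √(96/7)·(-1/6) = -0.617213

−√(8/21) = -0.617213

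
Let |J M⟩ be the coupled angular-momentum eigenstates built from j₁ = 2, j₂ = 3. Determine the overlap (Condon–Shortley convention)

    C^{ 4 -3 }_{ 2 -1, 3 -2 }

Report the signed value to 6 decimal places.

+0.223607  (= +√(1/20))

√[9·1!3!5!/10! · 1!3!1!5!1!7!] = √(6480)
  +(−1)^0/∏(0,1,3,1,0,4)! = 1/144  (running 1/144)
  +(−1)^1/∏(1,0,2,0,1,5)! = -1/240  (running 1/360)
⟨..|..⟩ = √(6480)·(1/360) = +0.223607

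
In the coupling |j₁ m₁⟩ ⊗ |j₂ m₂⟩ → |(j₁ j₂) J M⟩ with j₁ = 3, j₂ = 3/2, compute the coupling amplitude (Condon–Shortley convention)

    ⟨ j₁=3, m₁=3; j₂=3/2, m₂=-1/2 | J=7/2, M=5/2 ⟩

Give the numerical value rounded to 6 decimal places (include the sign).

+0.617213

triangle: 1!×5!×2!/9! = 240/362880
(j±m)!: 6!×0!×1!×2!×6!×1! = 1036800
prefactor² = (2J+1)×Δ×N² = 38400/7
  k=0: +1/(0!×1!×0!×1!×5!×1!) = 1/120
Σ = 1/120  ⇒  CG² = 38400/7×1/120² = 8/21
CG = +√(8/21) = +0.617213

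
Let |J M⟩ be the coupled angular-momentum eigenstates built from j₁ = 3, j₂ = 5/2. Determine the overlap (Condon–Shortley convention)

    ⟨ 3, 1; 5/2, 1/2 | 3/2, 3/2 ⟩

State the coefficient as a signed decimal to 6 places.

+√(9/35) = +0.507093

triangle: 4!×2!×1!/8! = 48/40320
(j±m)!: 4!×2!×3!×2!×3!×0! = 3456
prefactor² = (2J+1)×Δ×N² = 576/35
  k=2: +1/(2!×2!×0!×1!×2!×0!) = 1/8
Σ = 1/8  ⇒  CG² = 576/35×1/8² = 9/35
CG = +√(9/35) = +0.507093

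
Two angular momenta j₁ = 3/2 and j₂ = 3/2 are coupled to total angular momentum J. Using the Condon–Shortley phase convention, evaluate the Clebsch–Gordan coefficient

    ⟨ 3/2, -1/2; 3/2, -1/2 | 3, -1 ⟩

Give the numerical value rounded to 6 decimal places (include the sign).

+0.774597

j₁+j₂−J=0  J+j₁−j₂=3  J−j₁+j₂=3  j₁+j₂+J+1=7
(j₁±m₁, j₂±m₂, J±M) = (1,2,1,2,2,4)
P² = 48/5
sum k=0..0:
  [0] +1/4 = 1/4
S = 1/4
C² = P²·S² = 3/5 ; C = +0.774597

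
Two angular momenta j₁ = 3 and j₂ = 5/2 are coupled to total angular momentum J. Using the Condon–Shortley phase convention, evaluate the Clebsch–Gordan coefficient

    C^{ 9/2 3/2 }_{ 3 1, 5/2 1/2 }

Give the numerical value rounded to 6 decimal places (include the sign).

√[10·1!5!4!/11! · 4!2!3!2!6!3!] = √(138240/77)
  +(−1)^0/∏(0,1,2,3,3,1)! = 1/72  (running 1/72)
  +(−1)^1/∏(1,0,1,2,4,2)! = -1/96  (running 1/288)
⟨..|..⟩ = √(138240/77)·(1/288) = +0.147122

+√(5/231) ≈ +0.147122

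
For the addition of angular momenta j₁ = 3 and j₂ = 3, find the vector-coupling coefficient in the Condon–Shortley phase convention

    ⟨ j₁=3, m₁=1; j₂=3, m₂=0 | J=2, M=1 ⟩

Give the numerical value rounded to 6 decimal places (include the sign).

triangle: 4!·2!·2!/9! = 96/362880
(j±m)!: 4!·2!·3!·3!·3!·1! = 10368
prefactor² = (2J+1)·Δ·N² = 96/7
  k=1: −1/(1!·3!·1!·2!·1!·0!) = -1/12
  k=2: +1/(2!·2!·0!·1!·2!·1!) = 1/8
Σ = 1/24  ⇒  CG² = 96/7·1/24² = 1/42
CG = +√(1/42) = +0.154303

+0.154303  (= +√(1/42))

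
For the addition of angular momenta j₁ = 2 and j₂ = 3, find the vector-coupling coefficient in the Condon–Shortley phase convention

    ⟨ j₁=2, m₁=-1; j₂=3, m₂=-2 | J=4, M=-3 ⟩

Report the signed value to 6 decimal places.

√[9·1!3!5!/10! · 1!3!1!5!1!7!] = √(6480)
  +(−1)^0/∏(0,1,3,1,0,4)! = 1/144  (running 1/144)
  +(−1)^1/∏(1,0,2,0,1,5)! = -1/240  (running 1/360)
⟨..|..⟩ = √(6480)·(1/360) = +0.223607

+0.223607  (= +√(1/20))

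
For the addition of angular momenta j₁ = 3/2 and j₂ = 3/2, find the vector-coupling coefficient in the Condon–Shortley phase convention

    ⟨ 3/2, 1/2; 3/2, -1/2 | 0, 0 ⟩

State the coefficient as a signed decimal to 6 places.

j₁+j₂−J=3  J+j₁−j₂=0  J−j₁+j₂=0  j₁+j₂+J+1=4
(j₁±m₁, j₂±m₂, J±M) = (2,1,1,2,0,0)
P² = 1
sum k=1..1:
  [1] −1/2 = -1/2
S = -1/2
C² = P²·S² = 1/4 ; C = -0.500000

−√(1/4) ≈ -0.500000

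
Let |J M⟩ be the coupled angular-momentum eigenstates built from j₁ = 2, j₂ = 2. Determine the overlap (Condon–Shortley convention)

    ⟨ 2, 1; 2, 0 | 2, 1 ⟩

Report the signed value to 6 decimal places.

-0.267261

√[5·2!2!2!/7! · 3!1!2!2!3!1!] = √(8/7)
  +(−1)^0/∏(0,2,1,2,1,0)! = 1/4  (running 1/4)
  +(−1)^1/∏(1,1,0,1,2,1)! = -1/2  (running -1/4)
⟨..|..⟩ = √(8/7)·(-1/4) = -0.267261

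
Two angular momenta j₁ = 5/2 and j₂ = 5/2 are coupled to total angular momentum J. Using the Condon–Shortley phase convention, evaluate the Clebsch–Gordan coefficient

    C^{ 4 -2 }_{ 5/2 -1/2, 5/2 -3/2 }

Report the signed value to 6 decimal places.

+0.422577

triangle: 1!×4!×4!/10! = 576/3628800
(j±m)!: 2!×3!×1!×4!×2!×6! = 414720
prefactor² = (2J+1)×Δ×N² = 20736/35
  k=0: +1/(0!×1!×3!×1!×1!×3!) = 1/36
  k=1: −1/(1!×0!×2!×0!×2!×4!) = -1/96
Σ = 5/288  ⇒  CG² = 20736/35×5/288² = 5/28
CG = +√(5/28) = +0.422577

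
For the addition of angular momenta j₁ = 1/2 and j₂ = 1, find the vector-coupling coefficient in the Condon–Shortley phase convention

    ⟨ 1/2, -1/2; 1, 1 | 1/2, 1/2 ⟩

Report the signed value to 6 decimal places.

j₁+j₂−J=1  J+j₁−j₂=0  J−j₁+j₂=1  j₁+j₂+J+1=3
(j₁±m₁, j₂±m₂, J±M) = (0,1,2,0,1,0)
P² = 2/3
sum k=1..1:
  [1] −1/1 = -1
S = -1
C² = P²·S² = 2/3 ; C = -0.816497

-0.816497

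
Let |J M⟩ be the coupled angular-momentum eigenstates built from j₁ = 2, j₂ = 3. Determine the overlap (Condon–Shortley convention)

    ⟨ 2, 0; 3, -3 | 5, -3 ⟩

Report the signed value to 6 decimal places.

j₁+j₂−J=0  J+j₁−j₂=4  J−j₁+j₂=6  j₁+j₂+J+1=11
(j₁±m₁, j₂±m₂, J±M) = (2,2,0,6,2,8)
P² = 1105920
sum k=0..0:
  [0] +1/2880 = 1/2880
S = 1/2880
C² = P²·S² = 2/15 ; C = +0.365148

+0.365148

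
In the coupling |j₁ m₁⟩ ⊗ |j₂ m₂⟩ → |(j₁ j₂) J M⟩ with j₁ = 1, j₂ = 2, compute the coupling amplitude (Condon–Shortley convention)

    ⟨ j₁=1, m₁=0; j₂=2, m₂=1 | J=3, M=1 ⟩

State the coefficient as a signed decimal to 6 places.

+0.730297  (= +√(8/15))

triangle: 0!·2!·4!/7! = 48/5040
(j±m)!: 1!·1!·3!·1!·4!·2! = 288
prefactor² = (2J+1)·Δ·N² = 96/5
  k=0: +1/(0!·0!·1!·3!·1!·1!) = 1/6
Σ = 1/6  ⇒  CG² = 96/5·1/6² = 8/15
CG = +√(8/15) = +0.730297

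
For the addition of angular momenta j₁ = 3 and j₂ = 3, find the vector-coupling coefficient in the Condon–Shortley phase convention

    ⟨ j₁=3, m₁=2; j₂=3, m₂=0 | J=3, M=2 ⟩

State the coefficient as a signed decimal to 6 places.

-0.408248

j₁+j₂−J=3  J+j₁−j₂=3  J−j₁+j₂=3  j₁+j₂+J+1=10
(j₁±m₁, j₂±m₂, J±M) = (5,1,3,3,5,1)
P² = 216
sum k=0..1:
  [0] +1/72 = 1/72
  [1] −1/24 = -1/24
S = -1/36
C² = P²·S² = 1/6 ; C = -0.408248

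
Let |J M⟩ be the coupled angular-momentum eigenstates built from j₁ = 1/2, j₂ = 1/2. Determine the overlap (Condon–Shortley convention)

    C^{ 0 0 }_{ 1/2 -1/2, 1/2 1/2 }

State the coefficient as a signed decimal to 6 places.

-0.707107  (= −√(1/2))

triangle: 1!·0!·0!/2! = 1/2
(j±m)!: 0!·1!·1!·0!·0!·0! = 1
prefactor² = (2J+1)·Δ·N² = 1/2
  k=1: −1/(1!·0!·0!·0!·0!·0!) = -1
Σ = -1  ⇒  CG² = 1/2·(-1)² = 1/2
CG = −√(1/2) = -0.707107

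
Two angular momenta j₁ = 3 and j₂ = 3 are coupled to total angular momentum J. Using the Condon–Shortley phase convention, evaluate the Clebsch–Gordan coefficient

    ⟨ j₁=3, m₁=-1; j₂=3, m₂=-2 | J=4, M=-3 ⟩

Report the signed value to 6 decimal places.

j₁+j₂−J=2  J+j₁−j₂=4  J−j₁+j₂=4  j₁+j₂+J+1=11
(j₁±m₁, j₂±m₂, J±M) = (2,4,1,5,1,7)
P² = 82944/11
sum k=0..1:
  [0] +1/288 = 1/288
  [1] −1/144 = -1/144
S = -1/288
C² = P²·S² = 1/11 ; C = -0.301511

−√(1/11) ≈ -0.301511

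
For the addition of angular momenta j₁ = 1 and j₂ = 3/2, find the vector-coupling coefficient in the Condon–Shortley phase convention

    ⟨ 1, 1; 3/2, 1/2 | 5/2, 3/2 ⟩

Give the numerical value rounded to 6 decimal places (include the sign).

+0.774597

j₁+j₂−J=0  J+j₁−j₂=2  J−j₁+j₂=3  j₁+j₂+J+1=6
(j₁±m₁, j₂±m₂, J±M) = (2,0,2,1,4,1)
P² = 48/5
sum k=0..0:
  [0] +1/4 = 1/4
S = 1/4
C² = P²·S² = 3/5 ; C = +0.774597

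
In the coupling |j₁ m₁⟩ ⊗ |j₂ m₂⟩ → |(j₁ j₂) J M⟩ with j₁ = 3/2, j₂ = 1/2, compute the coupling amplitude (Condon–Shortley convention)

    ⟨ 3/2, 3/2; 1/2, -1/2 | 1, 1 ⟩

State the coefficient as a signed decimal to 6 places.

√[3·1!2!0!/4! · 3!0!0!1!2!0!] = √(3)
  +(−1)^0/∏(0,1,0,0,2,0)! = 1/2  (running 1/2)
⟨..|..⟩ = √(3)·(1/2) = +0.866025

+√(3/4) ≈ +0.866025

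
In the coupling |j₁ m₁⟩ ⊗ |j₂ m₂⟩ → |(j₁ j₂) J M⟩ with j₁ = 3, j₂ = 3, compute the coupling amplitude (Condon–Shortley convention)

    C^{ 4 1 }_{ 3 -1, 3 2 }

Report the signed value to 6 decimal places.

+0.455842  (= +√(16/77))

triangle: 2!×4!×4!/11! = 1152/39916800
(j±m)!: 2!×4!×5!×1!×5!×3! = 4147200
prefactor² = (2J+1)×Δ×N² = 82944/77
  k=1: −1/(1!×1!×3!×4!×1!×0!) = -1/144
  k=2: +1/(2!×0!×2!×3!×2!×1!) = 1/48
Σ = 1/72  ⇒  CG² = 82944/77×1/72² = 16/77
CG = +√(16/77) = +0.455842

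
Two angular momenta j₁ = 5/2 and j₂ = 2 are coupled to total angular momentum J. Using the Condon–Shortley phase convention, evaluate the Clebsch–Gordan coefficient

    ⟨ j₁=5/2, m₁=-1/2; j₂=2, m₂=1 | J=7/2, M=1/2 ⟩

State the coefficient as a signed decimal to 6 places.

−√(14/45) = -0.557773

triangle: 1!×4!×3!/9! = 144/362880
(j±m)!: 2!×3!×3!×1!×4!×3! = 10368
prefactor² = (2J+1)×Δ×N² = 1152/35
  k=0: +1/(0!×1!×3!×3!×1!×0!) = 1/36
  k=1: −1/(1!×0!×2!×2!×2!×1!) = -1/8
Σ = -7/72  ⇒  CG² = 1152/35×(-7/72)² = 14/45
CG = −√(14/45) = -0.557773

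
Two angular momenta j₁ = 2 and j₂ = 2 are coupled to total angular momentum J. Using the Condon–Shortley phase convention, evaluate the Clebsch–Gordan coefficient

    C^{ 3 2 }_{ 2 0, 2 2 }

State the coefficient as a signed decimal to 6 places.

−√(1/2) = -0.707107

triangle: 1!·3!·3!/8! = 36/40320
(j±m)!: 2!·2!·4!·0!·5!·1! = 11520
prefactor² = (2J+1)·Δ·N² = 72
  k=1: −1/(1!·0!·1!·3!·2!·0!) = -1/12
Σ = -1/12  ⇒  CG² = 72·(-1/12)² = 1/2
CG = −√(1/2) = -0.707107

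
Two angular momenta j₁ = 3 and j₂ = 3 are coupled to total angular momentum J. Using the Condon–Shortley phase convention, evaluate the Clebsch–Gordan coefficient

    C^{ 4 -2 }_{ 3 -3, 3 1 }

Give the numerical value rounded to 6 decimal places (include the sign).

j₁+j₂−J=2  J+j₁−j₂=4  J−j₁+j₂=4  j₁+j₂+J+1=11
(j₁±m₁, j₂±m₂, J±M) = (0,6,4,2,2,6)
P² = 995328/77
sum k=2..2:
  [2] +1/192 = 1/192
S = 1/192
C² = P²·S² = 27/77 ; C = +0.592157

+0.592157  (= +√(27/77))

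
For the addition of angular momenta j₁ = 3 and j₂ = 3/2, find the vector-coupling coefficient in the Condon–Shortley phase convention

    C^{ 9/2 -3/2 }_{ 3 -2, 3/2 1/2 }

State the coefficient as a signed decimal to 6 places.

+0.462910

j₁+j₂−J=0  J+j₁−j₂=6  J−j₁+j₂=3  j₁+j₂+J+1=10
(j₁±m₁, j₂±m₂, J±M) = (1,5,2,1,3,6)
P² = 86400/7
sum k=0..0:
  [0] +1/240 = 1/240
S = 1/240
C² = P²·S² = 3/14 ; C = +0.462910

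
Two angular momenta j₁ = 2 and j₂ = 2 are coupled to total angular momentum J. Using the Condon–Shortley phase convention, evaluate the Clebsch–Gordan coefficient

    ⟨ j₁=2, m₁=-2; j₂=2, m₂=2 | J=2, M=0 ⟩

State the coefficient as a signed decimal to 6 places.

+√(2/7) = +0.534522

j₁+j₂−J=2  J+j₁−j₂=2  J−j₁+j₂=2  j₁+j₂+J+1=7
(j₁±m₁, j₂±m₂, J±M) = (0,4,4,0,2,2)
P² = 128/7
sum k=2..2:
  [2] +1/8 = 1/8
S = 1/8
C² = P²·S² = 2/7 ; C = +0.534522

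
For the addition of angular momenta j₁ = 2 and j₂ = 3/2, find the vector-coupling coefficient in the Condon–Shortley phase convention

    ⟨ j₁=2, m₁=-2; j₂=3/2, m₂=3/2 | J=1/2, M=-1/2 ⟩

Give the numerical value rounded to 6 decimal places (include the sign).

-0.632456  (= −√(2/5))

√[2·3!1!0!/5! · 0!4!3!0!0!1!] = √(72/5)
  +(−1)^3/∏(3,0,1,0,0,0)! = -1/6  (running -1/6)
⟨..|..⟩ = √(72/5)·(-1/6) = -0.632456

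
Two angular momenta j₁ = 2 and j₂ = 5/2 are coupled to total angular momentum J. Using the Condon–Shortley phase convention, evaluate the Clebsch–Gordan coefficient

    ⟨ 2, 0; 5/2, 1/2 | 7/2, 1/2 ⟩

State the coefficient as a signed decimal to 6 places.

√[8·1!3!4!/9! · 2!2!3!2!4!3!] = √(768/35)
  +(−1)^0/∏(0,1,2,3,1,1)! = 1/12  (running 1/12)
  +(−1)^1/∏(1,0,1,2,2,2)! = -1/8  (running -1/24)
⟨..|..⟩ = √(768/35)·(-1/24) = -0.195180

-0.195180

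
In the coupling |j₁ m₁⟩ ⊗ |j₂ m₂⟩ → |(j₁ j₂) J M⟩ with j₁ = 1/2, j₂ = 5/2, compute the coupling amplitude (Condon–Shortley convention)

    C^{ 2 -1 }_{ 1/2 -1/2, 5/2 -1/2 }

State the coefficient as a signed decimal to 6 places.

-0.577350

triangle: 1!*0!*4!/6! = 24/720
(j±m)!: 0!*1!*2!*3!*1!*3! = 72
prefactor² = (2J+1)*Δ*N² = 12
  k=1: −1/(1!*0!*0!*1!*0!*3!) = -1/6
Σ = -1/6  ⇒  CG² = 12*(-1/6)² = 1/3
CG = −√(1/3) = -0.577350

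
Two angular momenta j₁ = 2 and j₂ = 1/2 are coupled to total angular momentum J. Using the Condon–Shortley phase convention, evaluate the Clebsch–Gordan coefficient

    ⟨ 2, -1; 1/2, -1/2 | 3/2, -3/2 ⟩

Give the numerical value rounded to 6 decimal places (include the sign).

√[4·1!3!0!/5! · 1!3!0!1!0!3!] = √(36/5)
  +(−1)^0/∏(0,1,3,0,0,0)! = 1/6  (running 1/6)
⟨..|..⟩ = √(36/5)·(1/6) = +0.447214

+0.447214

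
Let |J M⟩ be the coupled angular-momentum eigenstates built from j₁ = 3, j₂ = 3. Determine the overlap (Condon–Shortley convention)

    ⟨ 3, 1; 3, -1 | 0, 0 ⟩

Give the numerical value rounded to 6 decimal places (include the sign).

triangle: 6!*0!*0!/7! = 720/5040
(j±m)!: 4!*2!*2!*4!*0!*0! = 2304
prefactor² = (2J+1)*Δ*N² = 2304/7
  k=2: +1/(2!*4!*0!*0!*0!*0!) = 1/48
Σ = 1/48  ⇒  CG² = 2304/7*1/48² = 1/7
CG = +√(1/7) = +0.377964

+0.377964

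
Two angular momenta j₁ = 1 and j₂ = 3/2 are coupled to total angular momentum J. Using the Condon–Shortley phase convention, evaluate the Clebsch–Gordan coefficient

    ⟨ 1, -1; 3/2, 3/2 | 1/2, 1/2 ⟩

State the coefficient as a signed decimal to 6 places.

+0.707107

j₁+j₂−J=2  J+j₁−j₂=0  J−j₁+j₂=1  j₁+j₂+J+1=4
(j₁±m₁, j₂±m₂, J±M) = (0,2,3,0,1,0)
P² = 2
sum k=2..2:
  [2] +1/2 = 1/2
S = 1/2
C² = P²·S² = 1/2 ; C = +0.707107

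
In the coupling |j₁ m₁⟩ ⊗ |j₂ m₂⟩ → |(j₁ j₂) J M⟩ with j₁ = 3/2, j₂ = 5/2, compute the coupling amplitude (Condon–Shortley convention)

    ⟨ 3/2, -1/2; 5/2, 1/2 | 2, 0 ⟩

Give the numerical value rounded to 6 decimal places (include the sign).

j₁+j₂−J=2  J+j₁−j₂=1  J−j₁+j₂=3  j₁+j₂+J+1=7
(j₁±m₁, j₂±m₂, J±M) = (1,2,3,2,2,2)
P² = 8/7
sum k=1..2:
  [1] −1/2 = -1/2
  [2] +1/4 = 1/4
S = -1/4
C² = P²·S² = 1/14 ; C = -0.267261

-0.267261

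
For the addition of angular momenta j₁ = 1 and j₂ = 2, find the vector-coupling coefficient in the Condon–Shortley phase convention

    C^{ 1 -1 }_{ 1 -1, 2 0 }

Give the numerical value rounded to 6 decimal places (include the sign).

+0.316228

triangle: 2!*0!*2!/5! = 4/120
(j±m)!: 0!*2!*2!*2!*0!*2! = 16
prefactor² = (2J+1)*Δ*N² = 8/5
  k=2: +1/(2!*0!*0!*0!*0!*2!) = 1/4
Σ = 1/4  ⇒  CG² = 8/5*1/4² = 1/10
CG = +√(1/10) = +0.316228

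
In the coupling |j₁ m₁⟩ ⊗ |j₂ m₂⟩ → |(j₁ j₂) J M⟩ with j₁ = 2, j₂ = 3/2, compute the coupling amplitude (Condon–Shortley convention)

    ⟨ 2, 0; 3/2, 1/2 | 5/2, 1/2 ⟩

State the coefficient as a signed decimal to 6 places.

-0.292770

√[6·1!3!2!/7! · 2!2!2!1!3!2!] = √(48/35)
  +(−1)^0/∏(0,1,2,2,1,0)! = 1/4  (running 1/4)
  +(−1)^1/∏(1,0,1,1,2,1)! = -1/2  (running -1/4)
⟨..|..⟩ = √(48/35)·(-1/4) = -0.292770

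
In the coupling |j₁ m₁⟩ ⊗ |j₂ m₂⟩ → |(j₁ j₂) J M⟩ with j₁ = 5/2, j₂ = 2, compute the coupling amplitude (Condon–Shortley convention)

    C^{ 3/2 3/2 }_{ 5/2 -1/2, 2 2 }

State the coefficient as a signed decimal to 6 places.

j₁+j₂−J=3  J+j₁−j₂=2  J−j₁+j₂=1  j₁+j₂+J+1=7
(j₁±m₁, j₂±m₂, J±M) = (2,3,4,0,3,0)
P² = 576/35
sum k=3..3:
  [3] −1/12 = -1/12
S = -1/12
C² = P²·S² = 4/35 ; C = -0.338062

-0.338062  (= −√(4/35))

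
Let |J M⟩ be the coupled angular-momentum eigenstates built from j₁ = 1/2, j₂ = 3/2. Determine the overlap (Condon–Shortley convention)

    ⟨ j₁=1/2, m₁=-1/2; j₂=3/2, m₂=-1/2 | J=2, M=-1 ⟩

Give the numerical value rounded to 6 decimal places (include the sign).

+√(3/4) = +0.866025

j₁+j₂−J=0  J+j₁−j₂=1  J−j₁+j₂=3  j₁+j₂+J+1=5
(j₁±m₁, j₂±m₂, J±M) = (0,1,1,2,1,3)
P² = 3
sum k=0..0:
  [0] +1/2 = 1/2
S = 1/2
C² = P²·S² = 3/4 ; C = +0.866025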